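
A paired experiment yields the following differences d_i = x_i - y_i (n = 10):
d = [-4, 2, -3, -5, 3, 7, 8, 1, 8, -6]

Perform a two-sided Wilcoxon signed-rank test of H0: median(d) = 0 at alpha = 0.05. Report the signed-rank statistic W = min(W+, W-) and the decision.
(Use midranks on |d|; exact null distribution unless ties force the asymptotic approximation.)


Step 1: Drop any zero differences (none here) and take |d_i|.
|d| = [4, 2, 3, 5, 3, 7, 8, 1, 8, 6]
Step 2: Midrank |d_i| (ties get averaged ranks).
ranks: |4|->5, |2|->2, |3|->3.5, |5|->6, |3|->3.5, |7|->8, |8|->9.5, |1|->1, |8|->9.5, |6|->7
Step 3: Attach original signs; sum ranks with positive sign and with negative sign.
W+ = 2 + 3.5 + 8 + 9.5 + 1 + 9.5 = 33.5
W- = 5 + 3.5 + 6 + 7 = 21.5
(Check: W+ + W- = 55 should equal n(n+1)/2 = 55.)
Step 4: Test statistic W = min(W+, W-) = 21.5.
Step 5: Ties in |d|, so use the tie-corrected normal approximation.
        E[W] = n(n+1)/4 = 10*11/4 = 27.5.
        Tie groups: |d|=3 (t=2), |d|=8 (t=2); sum(t^3 - t) = 12.
        Var[W] = n(n+1)(2n+1)/24 - sum(t^3-t)/48 = 2310/24 - 12/48 = 96.
        z = (W - E[W]) / sqrt(Var[W]) = (21.5 - 27.5) / 9.7980 = -0.6124.
        Two-sided p = 2*Phi(z) = 0.540291.
Step 6: alpha = 0.05. fail to reject H0.

W+ = 33.5, W- = 21.5, W = min = 21.5, p = 0.540291, fail to reject H0.


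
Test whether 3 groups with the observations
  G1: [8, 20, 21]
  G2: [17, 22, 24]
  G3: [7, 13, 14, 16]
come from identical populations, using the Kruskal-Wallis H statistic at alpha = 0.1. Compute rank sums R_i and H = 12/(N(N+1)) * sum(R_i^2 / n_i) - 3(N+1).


Step 1: Combine all N = 10 observations and assign midranks.
sorted (value, group, rank): (7,G3,1), (8,G1,2), (13,G3,3), (14,G3,4), (16,G3,5), (17,G2,6), (20,G1,7), (21,G1,8), (22,G2,9), (24,G2,10)
Step 2: Sum ranks within each group.
R_1 = 17 (n_1 = 3)
R_2 = 25 (n_2 = 3)
R_3 = 13 (n_3 = 4)
Step 3: H = 12/(N(N+1)) * sum(R_i^2/n_i) - 3(N+1)
     = 12/(10*11) * (17^2/3 + 25^2/3 + 13^2/4) - 3*11
     = 0.109091 * 346.917 - 33
     = 4.845455.
Step 4: No ties, so H is used without correction.
Step 5: Under H0, H ~ chi^2(2); p-value = 0.088679.
Step 6: alpha = 0.1. reject H0.

H = 4.8455, df = 2, p = 0.088679, reject H0.


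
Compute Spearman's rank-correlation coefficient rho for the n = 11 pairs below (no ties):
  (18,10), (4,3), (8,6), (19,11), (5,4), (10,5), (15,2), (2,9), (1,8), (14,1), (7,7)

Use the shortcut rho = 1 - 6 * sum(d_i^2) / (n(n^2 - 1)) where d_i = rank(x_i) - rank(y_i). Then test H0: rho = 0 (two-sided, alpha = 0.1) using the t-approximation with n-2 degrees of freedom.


Step 1: Rank x and y separately (midranks; no ties here).
rank(x): 18->10, 4->3, 8->6, 19->11, 5->4, 10->7, 15->9, 2->2, 1->1, 14->8, 7->5
rank(y): 10->10, 3->3, 6->6, 11->11, 4->4, 5->5, 2->2, 9->9, 8->8, 1->1, 7->7
Step 2: d_i = R_x(i) - R_y(i); compute d_i^2.
  (10-10)^2=0, (3-3)^2=0, (6-6)^2=0, (11-11)^2=0, (4-4)^2=0, (7-5)^2=4, (9-2)^2=49, (2-9)^2=49, (1-8)^2=49, (8-1)^2=49, (5-7)^2=4
sum(d^2) = 204.
Step 3: rho = 1 - 6*204 / (11*(11^2 - 1)) = 1 - 1224/1320 = 0.072727.
Step 4: Under H0, t = rho * sqrt((n-2)/(1-rho^2)) = 0.2188 ~ t(9).
Step 5: Two-sided p-value from the t-distribution with 9 df = 0.831716.
Step 6: alpha = 0.1. fail to reject H0.

rho = 0.0727, p = 0.831716, fail to reject H0 at alpha = 0.1.


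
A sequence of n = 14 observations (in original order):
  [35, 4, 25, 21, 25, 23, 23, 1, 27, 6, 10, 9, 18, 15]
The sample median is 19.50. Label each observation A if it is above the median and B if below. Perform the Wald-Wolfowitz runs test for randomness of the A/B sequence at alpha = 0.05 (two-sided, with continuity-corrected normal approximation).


Step 1: Compute median = 19.50; label A = above, B = below.
Labels in order: ABAAAAABABBBBB  (n_A = 7, n_B = 7)
Step 2: Count runs R = 6.
Step 3: Under H0 (random ordering), E[R] = 2*n_A*n_B/(n_A+n_B) + 1 = 2*7*7/14 + 1 = 8.0000.
        Var[R] = 2*n_A*n_B*(2*n_A*n_B - n_A - n_B) / ((n_A+n_B)^2 * (n_A+n_B-1)) = 8232/2548 = 3.2308.
        SD[R] = 1.7974.
Step 4: Continuity-corrected z = (R + 0.5 - E[R]) / SD[R] = (6 + 0.5 - 8.0000) / 1.7974 = -0.8345.
Step 5: Two-sided p-value via normal approximation = 2*(1 - Phi(|z|)) = 0.403986.
Step 6: alpha = 0.05. fail to reject H0.

R = 6, z = -0.8345, p = 0.403986, fail to reject H0.


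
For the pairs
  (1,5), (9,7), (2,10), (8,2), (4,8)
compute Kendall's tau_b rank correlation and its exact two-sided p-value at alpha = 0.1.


Step 1: Enumerate the 10 unordered pairs (i,j) with i<j and classify each by sign(x_j-x_i) * sign(y_j-y_i).
  (1,2):dx=+8,dy=+2->C; (1,3):dx=+1,dy=+5->C; (1,4):dx=+7,dy=-3->D; (1,5):dx=+3,dy=+3->C
  (2,3):dx=-7,dy=+3->D; (2,4):dx=-1,dy=-5->C; (2,5):dx=-5,dy=+1->D; (3,4):dx=+6,dy=-8->D
  (3,5):dx=+2,dy=-2->D; (4,5):dx=-4,dy=+6->D
Step 2: C = 4, D = 6, total pairs = 10.
Step 3: tau = (C - D)/(n(n-1)/2) = (4 - 6)/10 = -0.200000.
Step 4: Exact two-sided p-value (enumerate n! = 120 permutations of y under H0): p = 0.816667.
Step 5: alpha = 0.1. fail to reject H0.

tau_b = -0.2000 (C=4, D=6), p = 0.816667, fail to reject H0.


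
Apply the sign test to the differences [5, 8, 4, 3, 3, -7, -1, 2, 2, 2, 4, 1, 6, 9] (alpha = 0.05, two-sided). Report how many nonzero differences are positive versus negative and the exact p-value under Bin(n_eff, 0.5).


Step 1: Discard zero differences. Original n = 14; n_eff = number of nonzero differences = 14.
Nonzero differences (with sign): +5, +8, +4, +3, +3, -7, -1, +2, +2, +2, +4, +1, +6, +9
Step 2: Count signs: positive = 12, negative = 2.
Step 3: Under H0: P(positive) = 0.5, so the number of positives S ~ Bin(14, 0.5).
Step 4: Two-sided exact p-value = sum of Bin(14,0.5) probabilities at or below the observed probability = 0.012939.
Step 5: alpha = 0.05. reject H0.

n_eff = 14, pos = 12, neg = 2, p = 0.012939, reject H0.


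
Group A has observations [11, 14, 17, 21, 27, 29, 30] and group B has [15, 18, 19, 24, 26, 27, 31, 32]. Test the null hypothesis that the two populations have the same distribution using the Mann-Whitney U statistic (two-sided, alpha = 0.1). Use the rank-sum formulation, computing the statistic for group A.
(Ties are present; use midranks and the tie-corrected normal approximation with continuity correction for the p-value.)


Step 1: Combine and sort all 15 observations; assign midranks.
sorted (value, group): (11,X), (14,X), (15,Y), (17,X), (18,Y), (19,Y), (21,X), (24,Y), (26,Y), (27,X), (27,Y), (29,X), (30,X), (31,Y), (32,Y)
ranks: 11->1, 14->2, 15->3, 17->4, 18->5, 19->6, 21->7, 24->8, 26->9, 27->10.5, 27->10.5, 29->12, 30->13, 31->14, 32->15
Step 2: Rank sum for X: R1 = 1 + 2 + 4 + 7 + 10.5 + 12 + 13 = 49.5.
Step 3: U_X = R1 - n1(n1+1)/2 = 49.5 - 7*8/2 = 49.5 - 28 = 21.5.
       U_Y = n1*n2 - U_X = 56 - 21.5 = 34.5.
Step 4: Ties are present, so use the tie-corrected normal approximation (with continuity correction) for the p-value.
Step 5: p-value = 0.487064; compare to alpha = 0.1. fail to reject H0.

U_X = 21.5, p = 0.487064, fail to reject H0 at alpha = 0.1.


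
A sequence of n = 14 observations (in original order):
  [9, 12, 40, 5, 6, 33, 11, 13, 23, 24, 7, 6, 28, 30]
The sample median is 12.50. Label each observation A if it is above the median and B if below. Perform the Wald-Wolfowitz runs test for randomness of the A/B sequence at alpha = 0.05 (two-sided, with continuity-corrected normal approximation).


Step 1: Compute median = 12.50; label A = above, B = below.
Labels in order: BBABBABAAABBAA  (n_A = 7, n_B = 7)
Step 2: Count runs R = 8.
Step 3: Under H0 (random ordering), E[R] = 2*n_A*n_B/(n_A+n_B) + 1 = 2*7*7/14 + 1 = 8.0000.
        Var[R] = 2*n_A*n_B*(2*n_A*n_B - n_A - n_B) / ((n_A+n_B)^2 * (n_A+n_B-1)) = 8232/2548 = 3.2308.
        SD[R] = 1.7974.
Step 4: R = E[R], so z = 0 with no continuity correction.
Step 5: Two-sided p-value via normal approximation = 2*(1 - Phi(|z|)) = 1.000000.
Step 6: alpha = 0.05. fail to reject H0.

R = 8, z = 0.0000, p = 1.000000, fail to reject H0.


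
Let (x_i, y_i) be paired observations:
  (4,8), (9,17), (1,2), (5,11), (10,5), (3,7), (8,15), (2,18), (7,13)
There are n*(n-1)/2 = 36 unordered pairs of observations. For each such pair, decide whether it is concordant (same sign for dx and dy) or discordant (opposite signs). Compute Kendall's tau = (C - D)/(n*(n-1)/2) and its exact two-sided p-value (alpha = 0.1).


Step 1: Enumerate the 36 unordered pairs (i,j) with i<j and classify each by sign(x_j-x_i) * sign(y_j-y_i).
  (1,2):dx=+5,dy=+9->C; (1,3):dx=-3,dy=-6->C; (1,4):dx=+1,dy=+3->C; (1,5):dx=+6,dy=-3->D
  (1,6):dx=-1,dy=-1->C; (1,7):dx=+4,dy=+7->C; (1,8):dx=-2,dy=+10->D; (1,9):dx=+3,dy=+5->C
  (2,3):dx=-8,dy=-15->C; (2,4):dx=-4,dy=-6->C; (2,5):dx=+1,dy=-12->D; (2,6):dx=-6,dy=-10->C
  (2,7):dx=-1,dy=-2->C; (2,8):dx=-7,dy=+1->D; (2,9):dx=-2,dy=-4->C; (3,4):dx=+4,dy=+9->C
  (3,5):dx=+9,dy=+3->C; (3,6):dx=+2,dy=+5->C; (3,7):dx=+7,dy=+13->C; (3,8):dx=+1,dy=+16->C
  (3,9):dx=+6,dy=+11->C; (4,5):dx=+5,dy=-6->D; (4,6):dx=-2,dy=-4->C; (4,7):dx=+3,dy=+4->C
  (4,8):dx=-3,dy=+7->D; (4,9):dx=+2,dy=+2->C; (5,6):dx=-7,dy=+2->D; (5,7):dx=-2,dy=+10->D
  (5,8):dx=-8,dy=+13->D; (5,9):dx=-3,dy=+8->D; (6,7):dx=+5,dy=+8->C; (6,8):dx=-1,dy=+11->D
  (6,9):dx=+4,dy=+6->C; (7,8):dx=-6,dy=+3->D; (7,9):dx=-1,dy=-2->C; (8,9):dx=+5,dy=-5->D
Step 2: C = 23, D = 13, total pairs = 36.
Step 3: tau = (C - D)/(n(n-1)/2) = (23 - 13)/36 = 0.277778.
Step 4: Exact two-sided p-value (enumerate n! = 362880 permutations of y under H0): p = 0.358488.
Step 5: alpha = 0.1. fail to reject H0.

tau_b = 0.2778 (C=23, D=13), p = 0.358488, fail to reject H0.


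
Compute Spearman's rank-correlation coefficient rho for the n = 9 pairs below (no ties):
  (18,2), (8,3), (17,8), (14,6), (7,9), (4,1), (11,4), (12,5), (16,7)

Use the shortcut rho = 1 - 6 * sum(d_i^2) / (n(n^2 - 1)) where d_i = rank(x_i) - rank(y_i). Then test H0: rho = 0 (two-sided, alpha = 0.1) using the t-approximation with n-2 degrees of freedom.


Step 1: Rank x and y separately (midranks; no ties here).
rank(x): 18->9, 8->3, 17->8, 14->6, 7->2, 4->1, 11->4, 12->5, 16->7
rank(y): 2->2, 3->3, 8->8, 6->6, 9->9, 1->1, 4->4, 5->5, 7->7
Step 2: d_i = R_x(i) - R_y(i); compute d_i^2.
  (9-2)^2=49, (3-3)^2=0, (8-8)^2=0, (6-6)^2=0, (2-9)^2=49, (1-1)^2=0, (4-4)^2=0, (5-5)^2=0, (7-7)^2=0
sum(d^2) = 98.
Step 3: rho = 1 - 6*98 / (9*(9^2 - 1)) = 1 - 588/720 = 0.183333.
Step 4: Under H0, t = rho * sqrt((n-2)/(1-rho^2)) = 0.4934 ~ t(7).
Step 5: Two-sided p-value from the t-distribution with 7 df = 0.636820.
Step 6: alpha = 0.1. fail to reject H0.

rho = 0.1833, p = 0.636820, fail to reject H0 at alpha = 0.1.


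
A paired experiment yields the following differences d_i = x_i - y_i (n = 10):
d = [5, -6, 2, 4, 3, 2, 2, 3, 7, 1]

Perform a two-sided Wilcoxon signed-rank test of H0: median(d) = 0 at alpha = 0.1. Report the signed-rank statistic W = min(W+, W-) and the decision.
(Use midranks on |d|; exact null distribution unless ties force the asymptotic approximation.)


Step 1: Drop any zero differences (none here) and take |d_i|.
|d| = [5, 6, 2, 4, 3, 2, 2, 3, 7, 1]
Step 2: Midrank |d_i| (ties get averaged ranks).
ranks: |5|->8, |6|->9, |2|->3, |4|->7, |3|->5.5, |2|->3, |2|->3, |3|->5.5, |7|->10, |1|->1
Step 3: Attach original signs; sum ranks with positive sign and with negative sign.
W+ = 8 + 3 + 7 + 5.5 + 3 + 3 + 5.5 + 10 + 1 = 46
W- = 9 = 9
(Check: W+ + W- = 55 should equal n(n+1)/2 = 55.)
Step 4: Test statistic W = min(W+, W-) = 9.
Step 5: Ties in |d|, so use the tie-corrected normal approximation.
        E[W] = n(n+1)/4 = 10*11/4 = 27.5.
        Tie groups: |d|=2 (t=3), |d|=3 (t=2); sum(t^3 - t) = 30.
        Var[W] = n(n+1)(2n+1)/24 - sum(t^3-t)/48 = 2310/24 - 30/48 = 95.625.
        z = (W - E[W]) / sqrt(Var[W]) = (9 - 27.5) / 9.7788 = -1.8918.
        Two-sided p = 2*Phi(z) = 0.058511.
Step 6: alpha = 0.1. reject H0.

W+ = 46, W- = 9, W = min = 9, p = 0.058511, reject H0.


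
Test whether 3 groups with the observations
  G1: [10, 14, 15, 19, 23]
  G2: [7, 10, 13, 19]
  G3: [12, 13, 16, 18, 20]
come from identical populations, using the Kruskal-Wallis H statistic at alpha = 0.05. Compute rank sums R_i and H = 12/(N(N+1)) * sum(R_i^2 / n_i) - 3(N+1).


Step 1: Combine all N = 14 observations and assign midranks.
sorted (value, group, rank): (7,G2,1), (10,G1,2.5), (10,G2,2.5), (12,G3,4), (13,G2,5.5), (13,G3,5.5), (14,G1,7), (15,G1,8), (16,G3,9), (18,G3,10), (19,G1,11.5), (19,G2,11.5), (20,G3,13), (23,G1,14)
Step 2: Sum ranks within each group.
R_1 = 43 (n_1 = 5)
R_2 = 20.5 (n_2 = 4)
R_3 = 41.5 (n_3 = 5)
Step 3: H = 12/(N(N+1)) * sum(R_i^2/n_i) - 3(N+1)
     = 12/(14*15) * (43^2/5 + 20.5^2/4 + 41.5^2/5) - 3*15
     = 0.057143 * 819.312 - 45
     = 1.817857.
Step 4: Ties present; correction factor C = 1 - 18/(14^3 - 14) = 0.993407. Corrected H = 1.817857 / 0.993407 = 1.829923.
Step 5: Under H0, H ~ chi^2(2); p-value = 0.400532.
Step 6: alpha = 0.05. fail to reject H0.

H = 1.8299, df = 2, p = 0.400532, fail to reject H0.


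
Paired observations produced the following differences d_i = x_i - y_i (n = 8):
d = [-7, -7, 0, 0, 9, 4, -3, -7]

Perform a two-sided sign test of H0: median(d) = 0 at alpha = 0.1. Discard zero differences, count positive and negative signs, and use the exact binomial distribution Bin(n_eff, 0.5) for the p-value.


Step 1: Discard zero differences. Original n = 8; n_eff = number of nonzero differences = 6.
Nonzero differences (with sign): -7, -7, +9, +4, -3, -7
Step 2: Count signs: positive = 2, negative = 4.
Step 3: Under H0: P(positive) = 0.5, so the number of positives S ~ Bin(6, 0.5).
Step 4: Two-sided exact p-value = sum of Bin(6,0.5) probabilities at or below the observed probability = 0.687500.
Step 5: alpha = 0.1. fail to reject H0.

n_eff = 6, pos = 2, neg = 4, p = 0.687500, fail to reject H0.


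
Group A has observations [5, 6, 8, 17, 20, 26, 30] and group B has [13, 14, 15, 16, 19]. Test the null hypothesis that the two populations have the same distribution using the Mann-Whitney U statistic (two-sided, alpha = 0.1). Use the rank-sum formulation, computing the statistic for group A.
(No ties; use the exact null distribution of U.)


Step 1: Combine and sort all 12 observations; assign midranks.
sorted (value, group): (5,X), (6,X), (8,X), (13,Y), (14,Y), (15,Y), (16,Y), (17,X), (19,Y), (20,X), (26,X), (30,X)
ranks: 5->1, 6->2, 8->3, 13->4, 14->5, 15->6, 16->7, 17->8, 19->9, 20->10, 26->11, 30->12
Step 2: Rank sum for X: R1 = 1 + 2 + 3 + 8 + 10 + 11 + 12 = 47.
Step 3: U_X = R1 - n1(n1+1)/2 = 47 - 7*8/2 = 47 - 28 = 19.
       U_Y = n1*n2 - U_X = 35 - 19 = 16.
Step 4: No ties, so the exact null distribution of U (based on enumerating the C(12,7) = 792 equally likely rank assignments) gives the two-sided p-value.
Step 5: p-value = 0.876263; compare to alpha = 0.1. fail to reject H0.

U_X = 19, p = 0.876263, fail to reject H0 at alpha = 0.1.


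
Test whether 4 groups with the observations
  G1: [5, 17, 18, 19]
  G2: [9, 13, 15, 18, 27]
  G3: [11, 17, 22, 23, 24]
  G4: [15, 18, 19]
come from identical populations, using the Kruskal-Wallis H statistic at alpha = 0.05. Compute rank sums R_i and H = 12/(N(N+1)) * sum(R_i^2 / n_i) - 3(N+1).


Step 1: Combine all N = 17 observations and assign midranks.
sorted (value, group, rank): (5,G1,1), (9,G2,2), (11,G3,3), (13,G2,4), (15,G2,5.5), (15,G4,5.5), (17,G1,7.5), (17,G3,7.5), (18,G1,10), (18,G2,10), (18,G4,10), (19,G1,12.5), (19,G4,12.5), (22,G3,14), (23,G3,15), (24,G3,16), (27,G2,17)
Step 2: Sum ranks within each group.
R_1 = 31 (n_1 = 4)
R_2 = 38.5 (n_2 = 5)
R_3 = 55.5 (n_3 = 5)
R_4 = 28 (n_4 = 3)
Step 3: H = 12/(N(N+1)) * sum(R_i^2/n_i) - 3(N+1)
     = 12/(17*18) * (31^2/4 + 38.5^2/5 + 55.5^2/5 + 28^2/3) - 3*18
     = 0.039216 * 1414.08 - 54
     = 1.454248.
Step 4: Ties present; correction factor C = 1 - 42/(17^3 - 17) = 0.991422. Corrected H = 1.454248 / 0.991422 = 1.466831.
Step 5: Under H0, H ~ chi^2(3); p-value = 0.689946.
Step 6: alpha = 0.05. fail to reject H0.

H = 1.4668, df = 3, p = 0.689946, fail to reject H0.


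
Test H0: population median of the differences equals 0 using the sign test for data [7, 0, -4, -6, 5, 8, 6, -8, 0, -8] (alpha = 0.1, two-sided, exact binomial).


Step 1: Discard zero differences. Original n = 10; n_eff = number of nonzero differences = 8.
Nonzero differences (with sign): +7, -4, -6, +5, +8, +6, -8, -8
Step 2: Count signs: positive = 4, negative = 4.
Step 3: Under H0: P(positive) = 0.5, so the number of positives S ~ Bin(8, 0.5).
Step 4: Two-sided exact p-value = sum of Bin(8,0.5) probabilities at or below the observed probability = 1.000000.
Step 5: alpha = 0.1. fail to reject H0.

n_eff = 8, pos = 4, neg = 4, p = 1.000000, fail to reject H0.


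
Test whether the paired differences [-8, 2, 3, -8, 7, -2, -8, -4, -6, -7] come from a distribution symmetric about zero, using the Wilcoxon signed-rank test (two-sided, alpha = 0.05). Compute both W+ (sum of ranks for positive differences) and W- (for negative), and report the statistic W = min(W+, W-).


Step 1: Drop any zero differences (none here) and take |d_i|.
|d| = [8, 2, 3, 8, 7, 2, 8, 4, 6, 7]
Step 2: Midrank |d_i| (ties get averaged ranks).
ranks: |8|->9, |2|->1.5, |3|->3, |8|->9, |7|->6.5, |2|->1.5, |8|->9, |4|->4, |6|->5, |7|->6.5
Step 3: Attach original signs; sum ranks with positive sign and with negative sign.
W+ = 1.5 + 3 + 6.5 = 11
W- = 9 + 9 + 1.5 + 9 + 4 + 5 + 6.5 = 44
(Check: W+ + W- = 55 should equal n(n+1)/2 = 55.)
Step 4: Test statistic W = min(W+, W-) = 11.
Step 5: Ties in |d|, so use the tie-corrected normal approximation.
        E[W] = n(n+1)/4 = 10*11/4 = 27.5.
        Tie groups: |d|=2 (t=2), |d|=7 (t=2), |d|=8 (t=3); sum(t^3 - t) = 36.
        Var[W] = n(n+1)(2n+1)/24 - sum(t^3-t)/48 = 2310/24 - 36/48 = 95.5.
        z = (W - E[W]) / sqrt(Var[W]) = (11 - 27.5) / 9.7724 = -1.6884.
        Two-sided p = 2*Phi(z) = 0.091329.
Step 6: alpha = 0.05. fail to reject H0.

W+ = 11, W- = 44, W = min = 11, p = 0.091329, fail to reject H0.


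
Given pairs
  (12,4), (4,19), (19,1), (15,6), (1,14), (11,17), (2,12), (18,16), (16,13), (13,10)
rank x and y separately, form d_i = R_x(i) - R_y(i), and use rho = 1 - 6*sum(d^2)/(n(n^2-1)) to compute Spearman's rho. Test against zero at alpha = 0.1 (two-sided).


Step 1: Rank x and y separately (midranks; no ties here).
rank(x): 12->5, 4->3, 19->10, 15->7, 1->1, 11->4, 2->2, 18->9, 16->8, 13->6
rank(y): 4->2, 19->10, 1->1, 6->3, 14->7, 17->9, 12->5, 16->8, 13->6, 10->4
Step 2: d_i = R_x(i) - R_y(i); compute d_i^2.
  (5-2)^2=9, (3-10)^2=49, (10-1)^2=81, (7-3)^2=16, (1-7)^2=36, (4-9)^2=25, (2-5)^2=9, (9-8)^2=1, (8-6)^2=4, (6-4)^2=4
sum(d^2) = 234.
Step 3: rho = 1 - 6*234 / (10*(10^2 - 1)) = 1 - 1404/990 = -0.418182.
Step 4: Under H0, t = rho * sqrt((n-2)/(1-rho^2)) = -1.3021 ~ t(8).
Step 5: Two-sided p-value from the t-distribution with 8 df = 0.229113.
Step 6: alpha = 0.1. fail to reject H0.

rho = -0.4182, p = 0.229113, fail to reject H0 at alpha = 0.1.


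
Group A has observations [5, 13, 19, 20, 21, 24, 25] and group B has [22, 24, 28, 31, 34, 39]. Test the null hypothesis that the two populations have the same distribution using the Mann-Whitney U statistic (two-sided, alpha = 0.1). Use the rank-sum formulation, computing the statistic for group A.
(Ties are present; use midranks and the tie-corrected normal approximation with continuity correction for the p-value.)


Step 1: Combine and sort all 13 observations; assign midranks.
sorted (value, group): (5,X), (13,X), (19,X), (20,X), (21,X), (22,Y), (24,X), (24,Y), (25,X), (28,Y), (31,Y), (34,Y), (39,Y)
ranks: 5->1, 13->2, 19->3, 20->4, 21->5, 22->6, 24->7.5, 24->7.5, 25->9, 28->10, 31->11, 34->12, 39->13
Step 2: Rank sum for X: R1 = 1 + 2 + 3 + 4 + 5 + 7.5 + 9 = 31.5.
Step 3: U_X = R1 - n1(n1+1)/2 = 31.5 - 7*8/2 = 31.5 - 28 = 3.5.
       U_Y = n1*n2 - U_X = 42 - 3.5 = 38.5.
Step 4: Ties are present, so use the tie-corrected normal approximation (with continuity correction) for the p-value.
Step 5: p-value = 0.015019; compare to alpha = 0.1. reject H0.

U_X = 3.5, p = 0.015019, reject H0 at alpha = 0.1.


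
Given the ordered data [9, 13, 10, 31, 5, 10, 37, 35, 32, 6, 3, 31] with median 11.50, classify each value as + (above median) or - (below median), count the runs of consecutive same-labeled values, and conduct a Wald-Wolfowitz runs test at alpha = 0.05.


Step 1: Compute median = 11.50; label A = above, B = below.
Labels in order: BABABBAAABBA  (n_A = 6, n_B = 6)
Step 2: Count runs R = 8.
Step 3: Under H0 (random ordering), E[R] = 2*n_A*n_B/(n_A+n_B) + 1 = 2*6*6/12 + 1 = 7.0000.
        Var[R] = 2*n_A*n_B*(2*n_A*n_B - n_A - n_B) / ((n_A+n_B)^2 * (n_A+n_B-1)) = 4320/1584 = 2.7273.
        SD[R] = 1.6514.
Step 4: Continuity-corrected z = (R - 0.5 - E[R]) / SD[R] = (8 - 0.5 - 7.0000) / 1.6514 = 0.3028.
Step 5: Two-sided p-value via normal approximation = 2*(1 - Phi(|z|)) = 0.762069.
Step 6: alpha = 0.05. fail to reject H0.

R = 8, z = 0.3028, p = 0.762069, fail to reject H0.


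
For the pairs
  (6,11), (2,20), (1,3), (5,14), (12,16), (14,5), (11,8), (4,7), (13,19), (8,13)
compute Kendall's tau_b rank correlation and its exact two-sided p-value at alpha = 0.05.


Step 1: Enumerate the 45 unordered pairs (i,j) with i<j and classify each by sign(x_j-x_i) * sign(y_j-y_i).
  (1,2):dx=-4,dy=+9->D; (1,3):dx=-5,dy=-8->C; (1,4):dx=-1,dy=+3->D; (1,5):dx=+6,dy=+5->C
  (1,6):dx=+8,dy=-6->D; (1,7):dx=+5,dy=-3->D; (1,8):dx=-2,dy=-4->C; (1,9):dx=+7,dy=+8->C
  (1,10):dx=+2,dy=+2->C; (2,3):dx=-1,dy=-17->C; (2,4):dx=+3,dy=-6->D; (2,5):dx=+10,dy=-4->D
  (2,6):dx=+12,dy=-15->D; (2,7):dx=+9,dy=-12->D; (2,8):dx=+2,dy=-13->D; (2,9):dx=+11,dy=-1->D
  (2,10):dx=+6,dy=-7->D; (3,4):dx=+4,dy=+11->C; (3,5):dx=+11,dy=+13->C; (3,6):dx=+13,dy=+2->C
  (3,7):dx=+10,dy=+5->C; (3,8):dx=+3,dy=+4->C; (3,9):dx=+12,dy=+16->C; (3,10):dx=+7,dy=+10->C
  (4,5):dx=+7,dy=+2->C; (4,6):dx=+9,dy=-9->D; (4,7):dx=+6,dy=-6->D; (4,8):dx=-1,dy=-7->C
  (4,9):dx=+8,dy=+5->C; (4,10):dx=+3,dy=-1->D; (5,6):dx=+2,dy=-11->D; (5,7):dx=-1,dy=-8->C
  (5,8):dx=-8,dy=-9->C; (5,9):dx=+1,dy=+3->C; (5,10):dx=-4,dy=-3->C; (6,7):dx=-3,dy=+3->D
  (6,8):dx=-10,dy=+2->D; (6,9):dx=-1,dy=+14->D; (6,10):dx=-6,dy=+8->D; (7,8):dx=-7,dy=-1->C
  (7,9):dx=+2,dy=+11->C; (7,10):dx=-3,dy=+5->D; (8,9):dx=+9,dy=+12->C; (8,10):dx=+4,dy=+6->C
  (9,10):dx=-5,dy=-6->C
Step 2: C = 25, D = 20, total pairs = 45.
Step 3: tau = (C - D)/(n(n-1)/2) = (25 - 20)/45 = 0.111111.
Step 4: Exact two-sided p-value (enumerate n! = 3628800 permutations of y under H0): p = 0.727490.
Step 5: alpha = 0.05. fail to reject H0.

tau_b = 0.1111 (C=25, D=20), p = 0.727490, fail to reject H0.


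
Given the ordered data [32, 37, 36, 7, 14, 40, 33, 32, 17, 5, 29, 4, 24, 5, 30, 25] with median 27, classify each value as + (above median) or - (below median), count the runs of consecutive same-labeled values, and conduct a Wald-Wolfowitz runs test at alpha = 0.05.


Step 1: Compute median = 27; label A = above, B = below.
Labels in order: AAABBAAABBABBBAB  (n_A = 8, n_B = 8)
Step 2: Count runs R = 8.
Step 3: Under H0 (random ordering), E[R] = 2*n_A*n_B/(n_A+n_B) + 1 = 2*8*8/16 + 1 = 9.0000.
        Var[R] = 2*n_A*n_B*(2*n_A*n_B - n_A - n_B) / ((n_A+n_B)^2 * (n_A+n_B-1)) = 14336/3840 = 3.7333.
        SD[R] = 1.9322.
Step 4: Continuity-corrected z = (R + 0.5 - E[R]) / SD[R] = (8 + 0.5 - 9.0000) / 1.9322 = -0.2588.
Step 5: Two-sided p-value via normal approximation = 2*(1 - Phi(|z|)) = 0.795809.
Step 6: alpha = 0.05. fail to reject H0.

R = 8, z = -0.2588, p = 0.795809, fail to reject H0.


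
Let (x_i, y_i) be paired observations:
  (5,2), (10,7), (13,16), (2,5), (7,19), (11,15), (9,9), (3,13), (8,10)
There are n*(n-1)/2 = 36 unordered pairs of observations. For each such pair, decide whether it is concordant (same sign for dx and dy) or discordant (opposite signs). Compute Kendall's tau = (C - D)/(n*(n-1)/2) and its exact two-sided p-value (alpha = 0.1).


Step 1: Enumerate the 36 unordered pairs (i,j) with i<j and classify each by sign(x_j-x_i) * sign(y_j-y_i).
  (1,2):dx=+5,dy=+5->C; (1,3):dx=+8,dy=+14->C; (1,4):dx=-3,dy=+3->D; (1,5):dx=+2,dy=+17->C
  (1,6):dx=+6,dy=+13->C; (1,7):dx=+4,dy=+7->C; (1,8):dx=-2,dy=+11->D; (1,9):dx=+3,dy=+8->C
  (2,3):dx=+3,dy=+9->C; (2,4):dx=-8,dy=-2->C; (2,5):dx=-3,dy=+12->D; (2,6):dx=+1,dy=+8->C
  (2,7):dx=-1,dy=+2->D; (2,8):dx=-7,dy=+6->D; (2,9):dx=-2,dy=+3->D; (3,4):dx=-11,dy=-11->C
  (3,5):dx=-6,dy=+3->D; (3,6):dx=-2,dy=-1->C; (3,7):dx=-4,dy=-7->C; (3,8):dx=-10,dy=-3->C
  (3,9):dx=-5,dy=-6->C; (4,5):dx=+5,dy=+14->C; (4,6):dx=+9,dy=+10->C; (4,7):dx=+7,dy=+4->C
  (4,8):dx=+1,dy=+8->C; (4,9):dx=+6,dy=+5->C; (5,6):dx=+4,dy=-4->D; (5,7):dx=+2,dy=-10->D
  (5,8):dx=-4,dy=-6->C; (5,9):dx=+1,dy=-9->D; (6,7):dx=-2,dy=-6->C; (6,8):dx=-8,dy=-2->C
  (6,9):dx=-3,dy=-5->C; (7,8):dx=-6,dy=+4->D; (7,9):dx=-1,dy=+1->D; (8,9):dx=+5,dy=-3->D
Step 2: C = 23, D = 13, total pairs = 36.
Step 3: tau = (C - D)/(n(n-1)/2) = (23 - 13)/36 = 0.277778.
Step 4: Exact two-sided p-value (enumerate n! = 362880 permutations of y under H0): p = 0.358488.
Step 5: alpha = 0.1. fail to reject H0.

tau_b = 0.2778 (C=23, D=13), p = 0.358488, fail to reject H0.


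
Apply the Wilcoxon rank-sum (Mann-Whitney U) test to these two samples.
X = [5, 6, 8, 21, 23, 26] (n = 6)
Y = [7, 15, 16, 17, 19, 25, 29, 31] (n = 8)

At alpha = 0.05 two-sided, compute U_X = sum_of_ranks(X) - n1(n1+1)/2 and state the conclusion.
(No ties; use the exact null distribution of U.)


Step 1: Combine and sort all 14 observations; assign midranks.
sorted (value, group): (5,X), (6,X), (7,Y), (8,X), (15,Y), (16,Y), (17,Y), (19,Y), (21,X), (23,X), (25,Y), (26,X), (29,Y), (31,Y)
ranks: 5->1, 6->2, 7->3, 8->4, 15->5, 16->6, 17->7, 19->8, 21->9, 23->10, 25->11, 26->12, 29->13, 31->14
Step 2: Rank sum for X: R1 = 1 + 2 + 4 + 9 + 10 + 12 = 38.
Step 3: U_X = R1 - n1(n1+1)/2 = 38 - 6*7/2 = 38 - 21 = 17.
       U_Y = n1*n2 - U_X = 48 - 17 = 31.
Step 4: No ties, so the exact null distribution of U (based on enumerating the C(14,6) = 3003 equally likely rank assignments) gives the two-sided p-value.
Step 5: p-value = 0.413586; compare to alpha = 0.05. fail to reject H0.

U_X = 17, p = 0.413586, fail to reject H0 at alpha = 0.05.


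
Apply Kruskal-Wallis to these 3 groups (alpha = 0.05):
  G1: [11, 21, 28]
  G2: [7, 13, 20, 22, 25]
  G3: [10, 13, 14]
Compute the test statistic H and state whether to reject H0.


Step 1: Combine all N = 11 observations and assign midranks.
sorted (value, group, rank): (7,G2,1), (10,G3,2), (11,G1,3), (13,G2,4.5), (13,G3,4.5), (14,G3,6), (20,G2,7), (21,G1,8), (22,G2,9), (25,G2,10), (28,G1,11)
Step 2: Sum ranks within each group.
R_1 = 22 (n_1 = 3)
R_2 = 31.5 (n_2 = 5)
R_3 = 12.5 (n_3 = 3)
Step 3: H = 12/(N(N+1)) * sum(R_i^2/n_i) - 3(N+1)
     = 12/(11*12) * (22^2/3 + 31.5^2/5 + 12.5^2/3) - 3*12
     = 0.090909 * 411.867 - 36
     = 1.442424.
Step 4: Ties present; correction factor C = 1 - 6/(11^3 - 11) = 0.995455. Corrected H = 1.442424 / 0.995455 = 1.449011.
Step 5: Under H0, H ~ chi^2(2); p-value = 0.484564.
Step 6: alpha = 0.05. fail to reject H0.

H = 1.4490, df = 2, p = 0.484564, fail to reject H0.


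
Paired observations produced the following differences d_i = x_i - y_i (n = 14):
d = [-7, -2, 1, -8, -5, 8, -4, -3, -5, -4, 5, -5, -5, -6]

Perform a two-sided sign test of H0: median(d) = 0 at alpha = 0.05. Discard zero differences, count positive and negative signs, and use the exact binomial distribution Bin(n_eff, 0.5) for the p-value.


Step 1: Discard zero differences. Original n = 14; n_eff = number of nonzero differences = 14.
Nonzero differences (with sign): -7, -2, +1, -8, -5, +8, -4, -3, -5, -4, +5, -5, -5, -6
Step 2: Count signs: positive = 3, negative = 11.
Step 3: Under H0: P(positive) = 0.5, so the number of positives S ~ Bin(14, 0.5).
Step 4: Two-sided exact p-value = sum of Bin(14,0.5) probabilities at or below the observed probability = 0.057373.
Step 5: alpha = 0.05. fail to reject H0.

n_eff = 14, pos = 3, neg = 11, p = 0.057373, fail to reject H0.


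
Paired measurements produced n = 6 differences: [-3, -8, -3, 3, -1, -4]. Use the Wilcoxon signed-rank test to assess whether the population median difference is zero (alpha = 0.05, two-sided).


Step 1: Drop any zero differences (none here) and take |d_i|.
|d| = [3, 8, 3, 3, 1, 4]
Step 2: Midrank |d_i| (ties get averaged ranks).
ranks: |3|->3, |8|->6, |3|->3, |3|->3, |1|->1, |4|->5
Step 3: Attach original signs; sum ranks with positive sign and with negative sign.
W+ = 3 = 3
W- = 3 + 6 + 3 + 1 + 5 = 18
(Check: W+ + W- = 21 should equal n(n+1)/2 = 21.)
Step 4: Test statistic W = min(W+, W-) = 3.
Step 5: Ties in |d|, so use the tie-corrected normal approximation.
        E[W] = n(n+1)/4 = 6*7/4 = 10.5.
        Tie groups: |d|=3 (t=3); sum(t^3 - t) = 24.
        Var[W] = n(n+1)(2n+1)/24 - sum(t^3-t)/48 = 546/24 - 24/48 = 22.25.
        z = (W - E[W]) / sqrt(Var[W]) = (3 - 10.5) / 4.7170 = -1.5900.
        Two-sided p = 2*Phi(z) = 0.111836.
Step 6: alpha = 0.05. fail to reject H0.

W+ = 3, W- = 18, W = min = 3, p = 0.111836, fail to reject H0.


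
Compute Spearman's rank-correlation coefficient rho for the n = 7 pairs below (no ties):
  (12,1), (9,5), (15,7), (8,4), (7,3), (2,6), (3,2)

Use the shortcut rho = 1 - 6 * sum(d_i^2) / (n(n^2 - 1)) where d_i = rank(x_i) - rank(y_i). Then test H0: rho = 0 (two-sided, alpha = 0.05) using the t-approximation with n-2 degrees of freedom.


Step 1: Rank x and y separately (midranks; no ties here).
rank(x): 12->6, 9->5, 15->7, 8->4, 7->3, 2->1, 3->2
rank(y): 1->1, 5->5, 7->7, 4->4, 3->3, 6->6, 2->2
Step 2: d_i = R_x(i) - R_y(i); compute d_i^2.
  (6-1)^2=25, (5-5)^2=0, (7-7)^2=0, (4-4)^2=0, (3-3)^2=0, (1-6)^2=25, (2-2)^2=0
sum(d^2) = 50.
Step 3: rho = 1 - 6*50 / (7*(7^2 - 1)) = 1 - 300/336 = 0.107143.
Step 4: Under H0, t = rho * sqrt((n-2)/(1-rho^2)) = 0.2410 ~ t(5).
Step 5: Two-sided p-value from the t-distribution with 5 df = 0.819151.
Step 6: alpha = 0.05. fail to reject H0.

rho = 0.1071, p = 0.819151, fail to reject H0 at alpha = 0.05.


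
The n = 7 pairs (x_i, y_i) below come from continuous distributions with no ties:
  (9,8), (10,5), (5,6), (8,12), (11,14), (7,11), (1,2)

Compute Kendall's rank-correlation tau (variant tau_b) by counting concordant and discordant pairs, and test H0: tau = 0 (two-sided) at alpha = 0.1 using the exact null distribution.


Step 1: Enumerate the 21 unordered pairs (i,j) with i<j and classify each by sign(x_j-x_i) * sign(y_j-y_i).
  (1,2):dx=+1,dy=-3->D; (1,3):dx=-4,dy=-2->C; (1,4):dx=-1,dy=+4->D; (1,5):dx=+2,dy=+6->C
  (1,6):dx=-2,dy=+3->D; (1,7):dx=-8,dy=-6->C; (2,3):dx=-5,dy=+1->D; (2,4):dx=-2,dy=+7->D
  (2,5):dx=+1,dy=+9->C; (2,6):dx=-3,dy=+6->D; (2,7):dx=-9,dy=-3->C; (3,4):dx=+3,dy=+6->C
  (3,5):dx=+6,dy=+8->C; (3,6):dx=+2,dy=+5->C; (3,7):dx=-4,dy=-4->C; (4,5):dx=+3,dy=+2->C
  (4,6):dx=-1,dy=-1->C; (4,7):dx=-7,dy=-10->C; (5,6):dx=-4,dy=-3->C; (5,7):dx=-10,dy=-12->C
  (6,7):dx=-6,dy=-9->C
Step 2: C = 15, D = 6, total pairs = 21.
Step 3: tau = (C - D)/(n(n-1)/2) = (15 - 6)/21 = 0.428571.
Step 4: Exact two-sided p-value (enumerate n! = 5040 permutations of y under H0): p = 0.238889.
Step 5: alpha = 0.1. fail to reject H0.

tau_b = 0.4286 (C=15, D=6), p = 0.238889, fail to reject H0.


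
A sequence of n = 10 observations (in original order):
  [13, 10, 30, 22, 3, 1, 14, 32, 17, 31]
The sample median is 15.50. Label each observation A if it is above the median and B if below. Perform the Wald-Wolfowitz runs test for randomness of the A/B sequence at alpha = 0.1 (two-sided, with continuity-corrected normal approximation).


Step 1: Compute median = 15.50; label A = above, B = below.
Labels in order: BBAABBBAAA  (n_A = 5, n_B = 5)
Step 2: Count runs R = 4.
Step 3: Under H0 (random ordering), E[R] = 2*n_A*n_B/(n_A+n_B) + 1 = 2*5*5/10 + 1 = 6.0000.
        Var[R] = 2*n_A*n_B*(2*n_A*n_B - n_A - n_B) / ((n_A+n_B)^2 * (n_A+n_B-1)) = 2000/900 = 2.2222.
        SD[R] = 1.4907.
Step 4: Continuity-corrected z = (R + 0.5 - E[R]) / SD[R] = (4 + 0.5 - 6.0000) / 1.4907 = -1.0062.
Step 5: Two-sided p-value via normal approximation = 2*(1 - Phi(|z|)) = 0.314305.
Step 6: alpha = 0.1. fail to reject H0.

R = 4, z = -1.0062, p = 0.314305, fail to reject H0.


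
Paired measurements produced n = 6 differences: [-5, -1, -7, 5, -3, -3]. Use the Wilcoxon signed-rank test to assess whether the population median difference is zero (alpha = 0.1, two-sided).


Step 1: Drop any zero differences (none here) and take |d_i|.
|d| = [5, 1, 7, 5, 3, 3]
Step 2: Midrank |d_i| (ties get averaged ranks).
ranks: |5|->4.5, |1|->1, |7|->6, |5|->4.5, |3|->2.5, |3|->2.5
Step 3: Attach original signs; sum ranks with positive sign and with negative sign.
W+ = 4.5 = 4.5
W- = 4.5 + 1 + 6 + 2.5 + 2.5 = 16.5
(Check: W+ + W- = 21 should equal n(n+1)/2 = 21.)
Step 4: Test statistic W = min(W+, W-) = 4.5.
Step 5: Ties in |d|, so use the tie-corrected normal approximation.
        E[W] = n(n+1)/4 = 6*7/4 = 10.5.
        Tie groups: |d|=3 (t=2), |d|=5 (t=2); sum(t^3 - t) = 12.
        Var[W] = n(n+1)(2n+1)/24 - sum(t^3-t)/48 = 546/24 - 12/48 = 22.5.
        z = (W - E[W]) / sqrt(Var[W]) = (4.5 - 10.5) / 4.7434 = -1.2649.
        Two-sided p = 2*Phi(z) = 0.205903.
Step 6: alpha = 0.1. fail to reject H0.

W+ = 4.5, W- = 16.5, W = min = 4.5, p = 0.205903, fail to reject H0.


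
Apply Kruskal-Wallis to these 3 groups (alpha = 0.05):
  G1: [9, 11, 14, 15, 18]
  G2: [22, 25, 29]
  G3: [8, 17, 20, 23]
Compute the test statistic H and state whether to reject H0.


Step 1: Combine all N = 12 observations and assign midranks.
sorted (value, group, rank): (8,G3,1), (9,G1,2), (11,G1,3), (14,G1,4), (15,G1,5), (17,G3,6), (18,G1,7), (20,G3,8), (22,G2,9), (23,G3,10), (25,G2,11), (29,G2,12)
Step 2: Sum ranks within each group.
R_1 = 21 (n_1 = 5)
R_2 = 32 (n_2 = 3)
R_3 = 25 (n_3 = 4)
Step 3: H = 12/(N(N+1)) * sum(R_i^2/n_i) - 3(N+1)
     = 12/(12*13) * (21^2/5 + 32^2/3 + 25^2/4) - 3*13
     = 0.076923 * 585.783 - 39
     = 6.060256.
Step 4: No ties, so H is used without correction.
Step 5: Under H0, H ~ chi^2(2); p-value = 0.048309.
Step 6: alpha = 0.05. reject H0.

H = 6.0603, df = 2, p = 0.048309, reject H0.


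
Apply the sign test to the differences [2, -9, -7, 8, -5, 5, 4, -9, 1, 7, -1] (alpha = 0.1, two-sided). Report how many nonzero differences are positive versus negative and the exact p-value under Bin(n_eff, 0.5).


Step 1: Discard zero differences. Original n = 11; n_eff = number of nonzero differences = 11.
Nonzero differences (with sign): +2, -9, -7, +8, -5, +5, +4, -9, +1, +7, -1
Step 2: Count signs: positive = 6, negative = 5.
Step 3: Under H0: P(positive) = 0.5, so the number of positives S ~ Bin(11, 0.5).
Step 4: Two-sided exact p-value = sum of Bin(11,0.5) probabilities at or below the observed probability = 1.000000.
Step 5: alpha = 0.1. fail to reject H0.

n_eff = 11, pos = 6, neg = 5, p = 1.000000, fail to reject H0.


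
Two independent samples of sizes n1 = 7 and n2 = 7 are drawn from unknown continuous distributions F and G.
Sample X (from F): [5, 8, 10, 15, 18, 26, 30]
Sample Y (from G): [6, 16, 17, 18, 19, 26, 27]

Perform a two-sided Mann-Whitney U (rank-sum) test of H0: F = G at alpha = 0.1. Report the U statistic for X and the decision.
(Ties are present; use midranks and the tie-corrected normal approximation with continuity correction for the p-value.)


Step 1: Combine and sort all 14 observations; assign midranks.
sorted (value, group): (5,X), (6,Y), (8,X), (10,X), (15,X), (16,Y), (17,Y), (18,X), (18,Y), (19,Y), (26,X), (26,Y), (27,Y), (30,X)
ranks: 5->1, 6->2, 8->3, 10->4, 15->5, 16->6, 17->7, 18->8.5, 18->8.5, 19->10, 26->11.5, 26->11.5, 27->13, 30->14
Step 2: Rank sum for X: R1 = 1 + 3 + 4 + 5 + 8.5 + 11.5 + 14 = 47.
Step 3: U_X = R1 - n1(n1+1)/2 = 47 - 7*8/2 = 47 - 28 = 19.
       U_Y = n1*n2 - U_X = 49 - 19 = 30.
Step 4: Ties are present, so use the tie-corrected normal approximation (with continuity correction) for the p-value.
Step 5: p-value = 0.521987; compare to alpha = 0.1. fail to reject H0.

U_X = 19, p = 0.521987, fail to reject H0 at alpha = 0.1.


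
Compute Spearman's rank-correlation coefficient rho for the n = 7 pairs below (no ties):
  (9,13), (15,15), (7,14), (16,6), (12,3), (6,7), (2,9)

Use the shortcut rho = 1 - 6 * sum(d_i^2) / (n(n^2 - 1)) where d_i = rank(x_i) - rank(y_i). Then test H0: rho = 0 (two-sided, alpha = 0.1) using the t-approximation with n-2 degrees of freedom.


Step 1: Rank x and y separately (midranks; no ties here).
rank(x): 9->4, 15->6, 7->3, 16->7, 12->5, 6->2, 2->1
rank(y): 13->5, 15->7, 14->6, 6->2, 3->1, 7->3, 9->4
Step 2: d_i = R_x(i) - R_y(i); compute d_i^2.
  (4-5)^2=1, (6-7)^2=1, (3-6)^2=9, (7-2)^2=25, (5-1)^2=16, (2-3)^2=1, (1-4)^2=9
sum(d^2) = 62.
Step 3: rho = 1 - 6*62 / (7*(7^2 - 1)) = 1 - 372/336 = -0.107143.
Step 4: Under H0, t = rho * sqrt((n-2)/(1-rho^2)) = -0.2410 ~ t(5).
Step 5: Two-sided p-value from the t-distribution with 5 df = 0.819151.
Step 6: alpha = 0.1. fail to reject H0.

rho = -0.1071, p = 0.819151, fail to reject H0 at alpha = 0.1.


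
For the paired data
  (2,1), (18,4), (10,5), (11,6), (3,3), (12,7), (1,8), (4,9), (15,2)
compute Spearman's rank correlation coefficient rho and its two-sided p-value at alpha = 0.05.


Step 1: Rank x and y separately (midranks; no ties here).
rank(x): 2->2, 18->9, 10->5, 11->6, 3->3, 12->7, 1->1, 4->4, 15->8
rank(y): 1->1, 4->4, 5->5, 6->6, 3->3, 7->7, 8->8, 9->9, 2->2
Step 2: d_i = R_x(i) - R_y(i); compute d_i^2.
  (2-1)^2=1, (9-4)^2=25, (5-5)^2=0, (6-6)^2=0, (3-3)^2=0, (7-7)^2=0, (1-8)^2=49, (4-9)^2=25, (8-2)^2=36
sum(d^2) = 136.
Step 3: rho = 1 - 6*136 / (9*(9^2 - 1)) = 1 - 816/720 = -0.133333.
Step 4: Under H0, t = rho * sqrt((n-2)/(1-rho^2)) = -0.3559 ~ t(7).
Step 5: Two-sided p-value from the t-distribution with 7 df = 0.732368.
Step 6: alpha = 0.05. fail to reject H0.

rho = -0.1333, p = 0.732368, fail to reject H0 at alpha = 0.05.


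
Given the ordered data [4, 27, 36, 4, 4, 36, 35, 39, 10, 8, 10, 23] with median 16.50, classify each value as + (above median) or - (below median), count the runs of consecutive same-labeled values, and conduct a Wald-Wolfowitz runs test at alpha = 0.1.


Step 1: Compute median = 16.50; label A = above, B = below.
Labels in order: BAABBAAABBBA  (n_A = 6, n_B = 6)
Step 2: Count runs R = 6.
Step 3: Under H0 (random ordering), E[R] = 2*n_A*n_B/(n_A+n_B) + 1 = 2*6*6/12 + 1 = 7.0000.
        Var[R] = 2*n_A*n_B*(2*n_A*n_B - n_A - n_B) / ((n_A+n_B)^2 * (n_A+n_B-1)) = 4320/1584 = 2.7273.
        SD[R] = 1.6514.
Step 4: Continuity-corrected z = (R + 0.5 - E[R]) / SD[R] = (6 + 0.5 - 7.0000) / 1.6514 = -0.3028.
Step 5: Two-sided p-value via normal approximation = 2*(1 - Phi(|z|)) = 0.762069.
Step 6: alpha = 0.1. fail to reject H0.

R = 6, z = -0.3028, p = 0.762069, fail to reject H0.


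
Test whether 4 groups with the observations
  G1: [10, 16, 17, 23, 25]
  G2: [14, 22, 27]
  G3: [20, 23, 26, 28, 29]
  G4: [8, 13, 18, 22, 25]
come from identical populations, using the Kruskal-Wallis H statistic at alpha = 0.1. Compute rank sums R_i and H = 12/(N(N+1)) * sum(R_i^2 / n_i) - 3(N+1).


Step 1: Combine all N = 18 observations and assign midranks.
sorted (value, group, rank): (8,G4,1), (10,G1,2), (13,G4,3), (14,G2,4), (16,G1,5), (17,G1,6), (18,G4,7), (20,G3,8), (22,G2,9.5), (22,G4,9.5), (23,G1,11.5), (23,G3,11.5), (25,G1,13.5), (25,G4,13.5), (26,G3,15), (27,G2,16), (28,G3,17), (29,G3,18)
Step 2: Sum ranks within each group.
R_1 = 38 (n_1 = 5)
R_2 = 29.5 (n_2 = 3)
R_3 = 69.5 (n_3 = 5)
R_4 = 34 (n_4 = 5)
Step 3: H = 12/(N(N+1)) * sum(R_i^2/n_i) - 3(N+1)
     = 12/(18*19) * (38^2/5 + 29.5^2/3 + 69.5^2/5 + 34^2/5) - 3*19
     = 0.035088 * 1776.13 - 57
     = 5.320468.
Step 4: Ties present; correction factor C = 1 - 18/(18^3 - 18) = 0.996904. Corrected H = 5.320468 / 0.996904 = 5.336991.
Step 5: Under H0, H ~ chi^2(3); p-value = 0.148720.
Step 6: alpha = 0.1. fail to reject H0.

H = 5.3370, df = 3, p = 0.148720, fail to reject H0.


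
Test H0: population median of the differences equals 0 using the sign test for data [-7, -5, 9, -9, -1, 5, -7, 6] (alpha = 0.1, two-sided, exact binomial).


Step 1: Discard zero differences. Original n = 8; n_eff = number of nonzero differences = 8.
Nonzero differences (with sign): -7, -5, +9, -9, -1, +5, -7, +6
Step 2: Count signs: positive = 3, negative = 5.
Step 3: Under H0: P(positive) = 0.5, so the number of positives S ~ Bin(8, 0.5).
Step 4: Two-sided exact p-value = sum of Bin(8,0.5) probabilities at or below the observed probability = 0.726562.
Step 5: alpha = 0.1. fail to reject H0.

n_eff = 8, pos = 3, neg = 5, p = 0.726562, fail to reject H0.
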